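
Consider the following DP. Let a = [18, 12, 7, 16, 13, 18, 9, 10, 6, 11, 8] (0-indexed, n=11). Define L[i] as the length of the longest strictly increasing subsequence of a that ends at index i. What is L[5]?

3

   i    0    1    2    3    4    5    6    7    8    9   10
a[i]   18   12    7   16   13   18    9   10    6   11    8
L[i]    1    1    1    2    2    3    2    3    1    4    2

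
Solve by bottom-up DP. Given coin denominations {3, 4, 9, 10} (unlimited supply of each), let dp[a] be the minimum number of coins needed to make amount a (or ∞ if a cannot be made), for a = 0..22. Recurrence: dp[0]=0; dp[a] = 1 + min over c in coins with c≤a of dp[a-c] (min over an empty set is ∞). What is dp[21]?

 a  0  1  2  3  4  5  6  7  8  9 10 11 12 13 14 15 16 17 18 19 20 21 22
dp  0  -  -  1  1  -  2  2  2  1  1  3  2  2  2  3  3  3  2  2  2  3  3
(- denotes ∞ / unreachable)

3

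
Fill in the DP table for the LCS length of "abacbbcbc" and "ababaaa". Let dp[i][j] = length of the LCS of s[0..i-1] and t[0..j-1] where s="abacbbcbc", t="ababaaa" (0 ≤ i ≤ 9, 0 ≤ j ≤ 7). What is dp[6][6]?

   ''  a  b  a  b  a  a  a
''  0  0  0  0  0  0  0  0
 a  0  1  1  1  1  1  1  1
 b  0  1  2  2  2  2  2  2
 a  0  1  2  3  3  3  3  3
 c  0  1  2  3  3  3  3  3
 b  0  1  2  3  4  4  4  4
 b  0  1  2  3  4  4  4  4
 c  0  1  2  3  4  4  4  4
 b  0  1  2  3  4  4  4  4
 c  0  1  2  3  4  4  4  4

4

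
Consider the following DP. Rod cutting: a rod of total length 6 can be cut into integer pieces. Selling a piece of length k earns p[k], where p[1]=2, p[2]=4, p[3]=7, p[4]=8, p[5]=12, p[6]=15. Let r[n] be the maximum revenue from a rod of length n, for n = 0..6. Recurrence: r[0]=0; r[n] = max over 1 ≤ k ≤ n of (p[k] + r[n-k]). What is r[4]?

9

   n    0    1    2    3    4    5    6
r[n]    0    2    4    7    9   12   15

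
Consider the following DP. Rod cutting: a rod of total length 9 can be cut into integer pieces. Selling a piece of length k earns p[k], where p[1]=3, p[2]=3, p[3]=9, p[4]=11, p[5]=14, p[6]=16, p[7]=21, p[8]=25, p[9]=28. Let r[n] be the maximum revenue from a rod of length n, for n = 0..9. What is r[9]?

28

   n    0    1    2    3    4    5    6    7    8    9
r[n]    0    3    6    9   12   15   18   21   25   28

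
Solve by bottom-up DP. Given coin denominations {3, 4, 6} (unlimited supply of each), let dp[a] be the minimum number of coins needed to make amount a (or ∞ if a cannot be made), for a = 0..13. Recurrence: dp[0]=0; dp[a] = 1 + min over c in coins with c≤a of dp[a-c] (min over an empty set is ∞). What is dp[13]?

3

 a  0  1  2  3  4  5  6  7  8  9 10 11 12 13
dp  0  -  -  1  1  -  1  2  2  2  2  3  2  3
(- denotes ∞ / unreachable)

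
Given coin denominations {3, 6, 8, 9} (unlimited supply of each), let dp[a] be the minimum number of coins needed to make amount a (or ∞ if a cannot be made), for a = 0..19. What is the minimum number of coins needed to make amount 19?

3

 a  0  1  2  3  4  5  6  7  8  9 10 11 12 13 14 15 16 17 18 19
dp  0  -  -  1  -  -  1  -  1  1  -  2  2  -  2  2  2  2  2  3
(- denotes ∞ / unreachable)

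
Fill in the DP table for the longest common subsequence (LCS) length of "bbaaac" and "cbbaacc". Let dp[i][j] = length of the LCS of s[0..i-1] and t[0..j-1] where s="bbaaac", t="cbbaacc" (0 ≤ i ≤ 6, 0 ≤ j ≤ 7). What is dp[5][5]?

4

   ''  c  b  b  a  a  c  c
''  0  0  0  0  0  0  0  0
 b  0  0  1  1  1  1  1  1
 b  0  0  1  2  2  2  2  2
 a  0  0  1  2  3  3  3  3
 a  0  0  1  2  3  4  4  4
 a  0  0  1  2  3  4  4  4
 c  0  1  1  2  3  4  5  5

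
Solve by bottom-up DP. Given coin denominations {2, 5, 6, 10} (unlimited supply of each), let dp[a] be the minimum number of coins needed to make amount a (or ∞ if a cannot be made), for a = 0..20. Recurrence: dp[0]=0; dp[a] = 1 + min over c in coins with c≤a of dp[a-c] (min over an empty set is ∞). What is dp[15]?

2

 a  0  1  2  3  4  5  6  7  8  9 10 11 12 13 14 15 16 17 18 19 20
dp  0  -  1  -  2  1  1  2  2  3  1  2  2  3  3  2  2  3  3  4  2
(- denotes ∞ / unreachable)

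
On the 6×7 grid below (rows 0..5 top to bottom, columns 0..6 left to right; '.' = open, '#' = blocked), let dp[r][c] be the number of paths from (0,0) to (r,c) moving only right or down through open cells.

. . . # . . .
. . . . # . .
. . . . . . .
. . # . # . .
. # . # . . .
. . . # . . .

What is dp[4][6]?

r\c   0   1   2   3   4   5   6
  0   1   1   1   0   0   0   0
  1   1   2   3   3   0   0   0
  2   1   3   6   9   9   9   9
  3   1   4   0   9   0   9  18
  4   1   0   0   0   0   9  27
  5   1   1   1   0   0   9  36

27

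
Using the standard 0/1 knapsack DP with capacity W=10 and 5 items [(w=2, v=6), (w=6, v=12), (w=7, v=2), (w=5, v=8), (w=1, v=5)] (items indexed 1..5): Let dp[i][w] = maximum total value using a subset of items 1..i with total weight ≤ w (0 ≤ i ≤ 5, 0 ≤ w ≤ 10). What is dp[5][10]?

i\w   0   1   2   3   4   5   6   7   8   9  10
  0   0   0   0   0   0   0   0   0   0   0   0
  1   0   0   6   6   6   6   6   6   6   6   6
  2   0   0   6   6   6   6  12  12  18  18  18
  3   0   0   6   6   6   6  12  12  18  18  18
  4   0   0   6   6   6   8  12  14  18  18  18
  5   0   5   6  11  11  11  13  17  19  23  23

23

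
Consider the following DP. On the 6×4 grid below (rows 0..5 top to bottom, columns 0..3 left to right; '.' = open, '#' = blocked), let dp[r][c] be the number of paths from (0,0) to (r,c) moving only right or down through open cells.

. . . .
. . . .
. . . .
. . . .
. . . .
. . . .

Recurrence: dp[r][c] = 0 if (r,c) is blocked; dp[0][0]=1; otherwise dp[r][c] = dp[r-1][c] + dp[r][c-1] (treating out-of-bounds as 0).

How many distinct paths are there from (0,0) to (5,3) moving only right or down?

56

r\c   0   1   2   3
  0   1   1   1   1
  1   1   2   3   4
  2   1   3   6  10
  3   1   4  10  20
  4   1   5  15  35
  5   1   6  21  56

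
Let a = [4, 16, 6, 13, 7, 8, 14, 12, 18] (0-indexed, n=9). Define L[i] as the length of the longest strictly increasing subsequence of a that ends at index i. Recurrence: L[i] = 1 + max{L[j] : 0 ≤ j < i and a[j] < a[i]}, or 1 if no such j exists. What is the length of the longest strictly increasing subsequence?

   i    0    1    2    3    4    5    6    7    8
a[i]    4   16    6   13    7    8   14   12   18
L[i]    1    2    2    3    3    4    5    5    6

6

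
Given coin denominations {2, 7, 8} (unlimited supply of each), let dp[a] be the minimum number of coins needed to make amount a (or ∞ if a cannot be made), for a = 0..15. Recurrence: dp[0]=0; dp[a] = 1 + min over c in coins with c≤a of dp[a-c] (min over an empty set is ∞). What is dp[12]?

 a  0  1  2  3  4  5  6  7  8  9 10 11 12 13 14 15
dp  0  -  1  -  2  -  3  1  1  2  2  3  3  4  2  2
(- denotes ∞ / unreachable)

3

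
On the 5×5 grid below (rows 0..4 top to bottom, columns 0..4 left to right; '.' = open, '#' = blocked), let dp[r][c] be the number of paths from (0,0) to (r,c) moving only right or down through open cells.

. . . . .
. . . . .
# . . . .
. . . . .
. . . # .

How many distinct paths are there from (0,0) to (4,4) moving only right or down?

r\c   0   1   2   3   4
  0   1   1   1   1   1
  1   1   2   3   4   5
  2   0   2   5   9  14
  3   0   2   7  16  30
  4   0   2   9   0  30

30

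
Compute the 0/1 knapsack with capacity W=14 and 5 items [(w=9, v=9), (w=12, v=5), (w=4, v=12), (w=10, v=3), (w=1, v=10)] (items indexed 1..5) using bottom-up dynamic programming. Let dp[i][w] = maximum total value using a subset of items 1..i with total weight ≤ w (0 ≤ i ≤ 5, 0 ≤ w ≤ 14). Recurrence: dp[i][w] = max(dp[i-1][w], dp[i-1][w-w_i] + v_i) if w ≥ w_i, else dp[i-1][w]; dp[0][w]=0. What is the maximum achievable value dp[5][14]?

i\w   0   1   2   3   4   5   6   7   8   9  10  11  12  13  14
  0   0   0   0   0   0   0   0   0   0   0   0   0   0   0   0
  1   0   0   0   0   0   0   0   0   0   9   9   9   9   9   9
  2   0   0   0   0   0   0   0   0   0   9   9   9   9   9   9
  3   0   0   0   0  12  12  12  12  12  12  12  12  12  21  21
  4   0   0   0   0  12  12  12  12  12  12  12  12  12  21  21
  5   0  10  10  10  12  22  22  22  22  22  22  22  22  22  31

31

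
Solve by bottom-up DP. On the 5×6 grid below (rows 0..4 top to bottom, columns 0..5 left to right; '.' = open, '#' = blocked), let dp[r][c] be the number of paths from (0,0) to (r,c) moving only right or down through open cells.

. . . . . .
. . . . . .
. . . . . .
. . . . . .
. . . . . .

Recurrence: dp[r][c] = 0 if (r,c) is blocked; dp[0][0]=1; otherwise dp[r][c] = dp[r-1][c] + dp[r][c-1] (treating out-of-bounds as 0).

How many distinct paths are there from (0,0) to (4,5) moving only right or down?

126

r\c   0   1   2   3   4   5
  0   1   1   1   1   1   1
  1   1   2   3   4   5   6
  2   1   3   6  10  15  21
  3   1   4  10  20  35  56
  4   1   5  15  35  70 126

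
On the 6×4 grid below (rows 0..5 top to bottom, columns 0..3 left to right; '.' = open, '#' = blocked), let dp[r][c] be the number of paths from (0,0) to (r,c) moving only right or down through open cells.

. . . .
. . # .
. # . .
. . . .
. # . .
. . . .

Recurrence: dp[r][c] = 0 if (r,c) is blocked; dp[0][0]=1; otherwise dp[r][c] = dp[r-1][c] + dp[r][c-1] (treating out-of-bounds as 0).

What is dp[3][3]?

2

r\c   0   1   2   3
  0   1   1   1   1
  1   1   2   0   1
  2   1   0   0   1
  3   1   1   1   2
  4   1   0   1   3
  5   1   1   2   5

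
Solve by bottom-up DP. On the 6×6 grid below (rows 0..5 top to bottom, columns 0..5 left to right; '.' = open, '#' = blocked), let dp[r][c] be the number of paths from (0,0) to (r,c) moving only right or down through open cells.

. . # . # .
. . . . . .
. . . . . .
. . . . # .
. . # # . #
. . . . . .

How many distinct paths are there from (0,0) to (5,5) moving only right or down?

r\c   0   1   2   3   4   5
  0   1   1   0   0   0   0
  1   1   2   2   2   2   2
  2   1   3   5   7   9  11
  3   1   4   9  16   0  11
  4   1   5   0   0   0   0
  5   1   6   6   6   6   6

6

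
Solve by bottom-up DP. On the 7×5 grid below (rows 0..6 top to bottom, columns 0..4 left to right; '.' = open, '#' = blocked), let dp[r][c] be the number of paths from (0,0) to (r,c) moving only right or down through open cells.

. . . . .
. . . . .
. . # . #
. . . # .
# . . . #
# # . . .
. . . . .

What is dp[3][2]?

r\c   0   1   2   3   4
  0   1   1   1   1   1
  1   1   2   3   4   5
  2   1   3   0   4   0
  3   1   4   4   0   0
  4   0   4   8   8   0
  5   0   0   8  16  16
  6   0   0   8  24  40

4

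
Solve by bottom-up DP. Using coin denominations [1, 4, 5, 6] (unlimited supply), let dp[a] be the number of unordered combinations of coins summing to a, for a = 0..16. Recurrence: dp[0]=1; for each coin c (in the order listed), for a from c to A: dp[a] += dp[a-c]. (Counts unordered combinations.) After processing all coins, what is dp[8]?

after  coin     0     1     2     3     4     5     6     7     8     9    10    11    12    13    14    15    16
          1     1     1     1     1     1     1     1     1     1     1     1     1     1     1     1     1     1
          4     1     1     1     1     2     2     2     2     3     3     3     3     4     4     4     4     5
          5     1     1     1     1     2     3     3     3     4     5     6     6     7     8     9    10    11
          6     1     1     1     1     2     3     4     4     5     6     8     9    11    12    14    16    19

5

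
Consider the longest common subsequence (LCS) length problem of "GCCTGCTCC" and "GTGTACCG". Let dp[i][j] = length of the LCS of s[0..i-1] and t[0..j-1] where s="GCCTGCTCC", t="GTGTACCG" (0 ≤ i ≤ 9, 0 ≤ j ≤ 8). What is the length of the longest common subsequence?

   ''  G  T  G  T  A  C  C  G
''  0  0  0  0  0  0  0  0  0
 G  0  1  1  1  1  1  1  1  1
 C  0  1  1  1  1  1  2  2  2
 C  0  1  1  1  1  1  2  3  3
 T  0  1  2  2  2  2  2  3  3
 G  0  1  2  3  3  3  3  3  4
 C  0  1  2  3  3  3  4  4  4
 T  0  1  2  3  4  4  4  4  4
 C  0  1  2  3  4  4  5  5  5
 C  0  1  2  3  4  4  5  6  6

6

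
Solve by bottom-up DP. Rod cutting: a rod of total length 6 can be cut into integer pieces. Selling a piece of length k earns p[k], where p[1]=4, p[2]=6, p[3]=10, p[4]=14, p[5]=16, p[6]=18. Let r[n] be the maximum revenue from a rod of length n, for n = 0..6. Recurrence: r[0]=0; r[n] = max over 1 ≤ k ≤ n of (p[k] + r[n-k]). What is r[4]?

16

   n    0    1    2    3    4    5    6
r[n]    0    4    8   12   16   20   24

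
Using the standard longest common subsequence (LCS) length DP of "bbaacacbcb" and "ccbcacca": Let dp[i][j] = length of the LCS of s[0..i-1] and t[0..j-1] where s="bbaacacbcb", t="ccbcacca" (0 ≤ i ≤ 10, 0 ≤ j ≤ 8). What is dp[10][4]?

4

   ''  c  c  b  c  a  c  c  a
''  0  0  0  0  0  0  0  0  0
 b  0  0  0  1  1  1  1  1  1
 b  0  0  0  1  1  1  1  1  1
 a  0  0  0  1  1  2  2  2  2
 a  0  0  0  1  1  2  2  2  3
 c  0  1  1  1  2  2  3  3  3
 a  0  1  1  1  2  3  3  3  4
 c  0  1  2  2  2  3  4  4  4
 b  0  1  2  3  3  3  4  4  4
 c  0  1  2  3  4  4  4  5  5
 b  0  1  2  3  4  4  4  5  5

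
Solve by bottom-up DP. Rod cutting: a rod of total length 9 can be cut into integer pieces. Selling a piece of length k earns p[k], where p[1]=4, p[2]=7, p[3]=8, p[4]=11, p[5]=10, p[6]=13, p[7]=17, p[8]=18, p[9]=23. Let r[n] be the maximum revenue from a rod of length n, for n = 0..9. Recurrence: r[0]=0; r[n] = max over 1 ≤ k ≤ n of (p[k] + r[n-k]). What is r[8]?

   n    0    1    2    3    4    5    6    7    8    9
r[n]    0    4    8   12   16   20   24   28   32   36

32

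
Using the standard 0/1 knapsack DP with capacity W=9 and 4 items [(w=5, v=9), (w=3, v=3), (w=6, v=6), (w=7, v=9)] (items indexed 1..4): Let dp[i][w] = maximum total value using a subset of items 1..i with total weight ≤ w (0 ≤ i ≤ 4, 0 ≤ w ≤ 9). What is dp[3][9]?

i\w   0   1   2   3   4   5   6   7   8   9
  0   0   0   0   0   0   0   0   0   0   0
  1   0   0   0   0   0   9   9   9   9   9
  2   0   0   0   3   3   9   9   9  12  12
  3   0   0   0   3   3   9   9   9  12  12
  4   0   0   0   3   3   9   9   9  12  12

12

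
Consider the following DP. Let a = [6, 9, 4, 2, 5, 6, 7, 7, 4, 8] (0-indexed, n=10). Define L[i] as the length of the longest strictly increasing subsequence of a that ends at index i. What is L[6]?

   i    0    1    2    3    4    5    6    7    8    9
a[i]    6    9    4    2    5    6    7    7    4    8
L[i]    1    2    1    1    2    3    4    4    2    5

4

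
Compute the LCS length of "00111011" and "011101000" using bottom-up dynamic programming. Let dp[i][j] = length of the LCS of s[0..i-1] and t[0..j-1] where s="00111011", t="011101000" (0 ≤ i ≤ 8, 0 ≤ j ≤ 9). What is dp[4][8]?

3

   ''  0  1  1  1  0  1  0  0  0
''  0  0  0  0  0  0  0  0  0  0
 0  0  1  1  1  1  1  1  1  1  1
 0  0  1  1  1  1  2  2  2  2  2
 1  0  1  2  2  2  2  3  3  3  3
 1  0  1  2  3  3  3  3  3  3  3
 1  0  1  2  3  4  4  4  4  4  4
 0  0  1  2  3  4  5  5  5  5  5
 1  0  1  2  3  4  5  6  6  6  6
 1  0  1  2  3  4  5  6  6  6  6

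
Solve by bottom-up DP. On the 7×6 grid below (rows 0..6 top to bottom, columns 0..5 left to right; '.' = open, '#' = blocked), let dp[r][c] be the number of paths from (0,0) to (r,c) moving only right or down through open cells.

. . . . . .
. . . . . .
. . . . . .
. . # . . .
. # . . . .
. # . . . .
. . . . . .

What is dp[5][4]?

45

r\c   0   1   2   3   4   5
  0   1   1   1   1   1   1
  1   1   2   3   4   5   6
  2   1   3   6  10  15  21
  3   1   4   0  10  25  46
  4   1   0   0  10  35  81
  5   1   0   0  10  45 126
  6   1   1   1  11  56 182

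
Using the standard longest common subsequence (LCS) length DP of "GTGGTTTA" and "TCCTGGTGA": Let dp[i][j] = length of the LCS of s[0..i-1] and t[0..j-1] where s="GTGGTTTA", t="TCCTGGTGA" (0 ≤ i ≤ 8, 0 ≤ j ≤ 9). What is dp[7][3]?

   ''  T  C  C  T  G  G  T  G  A
''  0  0  0  0  0  0  0  0  0  0
 G  0  0  0  0  0  1  1  1  1  1
 T  0  1  1  1  1  1  1  2  2  2
 G  0  1  1  1  1  2  2  2  3  3
 G  0  1  1  1  1  2  3  3  3  3
 T  0  1  1  1  2  2  3  4  4  4
 T  0  1  1  1  2  2  3  4  4  4
 T  0  1  1  1  2  2  3  4  4  4
 A  0  1  1  1  2  2  3  4  4  5

1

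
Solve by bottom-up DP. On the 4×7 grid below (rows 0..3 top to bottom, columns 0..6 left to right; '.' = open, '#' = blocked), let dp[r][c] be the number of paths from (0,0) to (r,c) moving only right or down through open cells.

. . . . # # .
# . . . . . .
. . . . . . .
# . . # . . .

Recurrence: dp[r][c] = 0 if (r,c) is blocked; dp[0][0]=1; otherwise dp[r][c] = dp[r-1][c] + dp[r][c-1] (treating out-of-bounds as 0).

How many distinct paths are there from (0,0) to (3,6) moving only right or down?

r\c   0   1   2   3   4   5   6
  0   1   1   1   1   0   0   0
  1   0   1   2   3   3   3   3
  2   0   1   3   6   9  12  15
  3   0   1   4   0   9  21  36

36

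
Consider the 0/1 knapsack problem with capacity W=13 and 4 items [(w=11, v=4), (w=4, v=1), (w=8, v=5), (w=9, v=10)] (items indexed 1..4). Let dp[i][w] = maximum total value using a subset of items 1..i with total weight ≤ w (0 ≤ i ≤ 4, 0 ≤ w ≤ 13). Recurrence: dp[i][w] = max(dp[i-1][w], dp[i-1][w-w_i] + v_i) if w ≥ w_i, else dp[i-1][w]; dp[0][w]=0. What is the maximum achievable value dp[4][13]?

i\w   0   1   2   3   4   5   6   7   8   9  10  11  12  13
  0   0   0   0   0   0   0   0   0   0   0   0   0   0   0
  1   0   0   0   0   0   0   0   0   0   0   0   4   4   4
  2   0   0   0   0   1   1   1   1   1   1   1   4   4   4
  3   0   0   0   0   1   1   1   1   5   5   5   5   6   6
  4   0   0   0   0   1   1   1   1   5  10  10  10  10  11

11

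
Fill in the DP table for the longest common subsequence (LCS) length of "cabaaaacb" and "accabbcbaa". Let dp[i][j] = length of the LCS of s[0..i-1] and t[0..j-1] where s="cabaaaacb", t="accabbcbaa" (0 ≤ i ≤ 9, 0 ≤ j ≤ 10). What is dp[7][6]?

3

   ''  a  c  c  a  b  b  c  b  a  a
''  0  0  0  0  0  0  0  0  0  0  0
 c  0  0  1  1  1  1  1  1  1  1  1
 a  0  1  1  1  2  2  2  2  2  2  2
 b  0  1  1  1  2  3  3  3  3  3  3
 a  0  1  1  1  2  3  3  3  3  4  4
 a  0  1  1  1  2  3  3  3  3  4  5
 a  0  1  1  1  2  3  3  3  3  4  5
 a  0  1  1  1  2  3  3  3  3  4  5
 c  0  1  2  2  2  3  3  4  4  4  5
 b  0  1  2  2  2  3  4  4  5  5  5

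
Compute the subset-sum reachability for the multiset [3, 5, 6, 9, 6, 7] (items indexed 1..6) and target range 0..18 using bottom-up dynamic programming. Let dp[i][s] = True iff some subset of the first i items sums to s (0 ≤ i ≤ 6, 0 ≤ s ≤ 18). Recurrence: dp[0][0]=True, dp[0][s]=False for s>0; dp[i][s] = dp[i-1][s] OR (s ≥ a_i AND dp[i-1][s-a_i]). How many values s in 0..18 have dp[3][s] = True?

8

i\s   0   1   2   3   4   5   6   7   8   9  10  11  12  13  14  15  16  17  18
  0   T   F   F   F   F   F   F   F   F   F   F   F   F   F   F   F   F   F   F
  1   T   F   F   T   F   F   F   F   F   F   F   F   F   F   F   F   F   F   F
  2   T   F   F   T   F   T   F   F   T   F   F   F   F   F   F   F   F   F   F
  3   T   F   F   T   F   T   T   F   T   T   F   T   F   F   T   F   F   F   F
  4   T   F   F   T   F   T   T   F   T   T   F   T   T   F   T   T   F   T   T
  5   T   F   F   T   F   T   T   F   T   T   F   T   T   F   T   T   F   T   T
  6   T   F   F   T   F   T   T   T   T   T   T   T   T   T   T   T   T   T   T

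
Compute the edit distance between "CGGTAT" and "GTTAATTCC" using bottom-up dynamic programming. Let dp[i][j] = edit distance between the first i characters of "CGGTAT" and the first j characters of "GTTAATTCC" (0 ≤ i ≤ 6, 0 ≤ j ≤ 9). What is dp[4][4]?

   ''  G  T  T  A  A  T  T  C  C
''  0  1  2  3  4  5  6  7  8  9
 C  1  1  2  3  4  5  6  7  7  8
 G  2  1  2  3  4  5  6  7  8  8
 G  3  2  2  3  4  5  6  7  8  9
 T  4  3  2  2  3  4  5  6  7  8
 A  5  4  3  3  2  3  4  5  6  7
 T  6  5  4  3  3  3  3  4  5  6

3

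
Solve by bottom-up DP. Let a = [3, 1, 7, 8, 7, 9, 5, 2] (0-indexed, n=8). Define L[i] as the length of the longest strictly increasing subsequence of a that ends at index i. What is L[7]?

   i    0    1    2    3    4    5    6    7
a[i]    3    1    7    8    7    9    5    2
L[i]    1    1    2    3    2    4    2    2

2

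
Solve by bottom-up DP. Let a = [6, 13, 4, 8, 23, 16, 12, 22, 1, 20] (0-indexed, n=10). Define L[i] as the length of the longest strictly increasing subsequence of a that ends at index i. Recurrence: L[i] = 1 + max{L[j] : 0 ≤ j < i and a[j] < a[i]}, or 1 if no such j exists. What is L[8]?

   i    0    1    2    3    4    5    6    7    8    9
a[i]    6   13    4    8   23   16   12   22    1   20
L[i]    1    2    1    2    3    3    3    4    1    4

1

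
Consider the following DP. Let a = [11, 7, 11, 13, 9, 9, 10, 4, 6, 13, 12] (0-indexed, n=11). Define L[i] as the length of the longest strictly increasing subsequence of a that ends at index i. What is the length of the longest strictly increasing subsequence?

   i    0    1    2    3    4    5    6    7    8    9   10
a[i]   11    7   11   13    9    9   10    4    6   13   12
L[i]    1    1    2    3    2    2    3    1    2    4    4

4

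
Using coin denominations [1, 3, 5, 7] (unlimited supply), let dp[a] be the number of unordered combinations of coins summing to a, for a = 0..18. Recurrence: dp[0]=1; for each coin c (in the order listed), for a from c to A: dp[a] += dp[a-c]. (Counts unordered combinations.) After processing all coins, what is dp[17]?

24

after  coin     0     1     2     3     4     5     6     7     8     9    10    11    12    13    14    15    16    17    18
          1     1     1     1     1     1     1     1     1     1     1     1     1     1     1     1     1     1     1     1
          3     1     1     1     2     2     2     3     3     3     4     4     4     5     5     5     6     6     6     7
          5     1     1     1     2     2     3     4     4     5     6     7     8     9    10    11    13    14    15    17
          7     1     1     1     2     2     3     4     5     6     7     9    10    12    14    16    19    21    24    27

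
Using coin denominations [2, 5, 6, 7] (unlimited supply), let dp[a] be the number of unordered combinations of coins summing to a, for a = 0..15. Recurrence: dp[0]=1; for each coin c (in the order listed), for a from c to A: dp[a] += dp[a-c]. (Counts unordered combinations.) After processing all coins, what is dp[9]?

2

after  coin     0     1     2     3     4     5     6     7     8     9    10    11    12    13    14    15
          2     1     0     1     0     1     0     1     0     1     0     1     0     1     0     1     0
          5     1     0     1     0     1     1     1     1     1     1     2     1     2     1     2     2
          6     1     0     1     0     1     1     2     1     2     1     3     2     4     2     4     3
          7     1     0     1     0     1     1     2     2     2     2     3     3     5     4     6     5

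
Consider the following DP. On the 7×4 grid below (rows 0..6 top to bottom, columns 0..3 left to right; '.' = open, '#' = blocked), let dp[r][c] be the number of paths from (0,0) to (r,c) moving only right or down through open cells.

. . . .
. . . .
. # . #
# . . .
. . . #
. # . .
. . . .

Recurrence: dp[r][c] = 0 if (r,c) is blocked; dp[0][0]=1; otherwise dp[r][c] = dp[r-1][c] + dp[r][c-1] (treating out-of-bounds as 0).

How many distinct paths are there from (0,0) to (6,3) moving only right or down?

6

r\c   0   1   2   3
  0   1   1   1   1
  1   1   2   3   4
  2   1   0   3   0
  3   0   0   3   3
  4   0   0   3   0
  5   0   0   3   3
  6   0   0   3   6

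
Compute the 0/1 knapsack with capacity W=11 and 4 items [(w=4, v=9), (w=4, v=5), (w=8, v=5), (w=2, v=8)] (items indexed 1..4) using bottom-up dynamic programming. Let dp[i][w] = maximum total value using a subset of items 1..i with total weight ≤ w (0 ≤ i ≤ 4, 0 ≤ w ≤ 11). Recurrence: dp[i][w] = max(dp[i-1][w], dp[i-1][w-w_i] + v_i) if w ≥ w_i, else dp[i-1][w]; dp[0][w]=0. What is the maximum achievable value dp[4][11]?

22

i\w   0   1   2   3   4   5   6   7   8   9  10  11
  0   0   0   0   0   0   0   0   0   0   0   0   0
  1   0   0   0   0   9   9   9   9   9   9   9   9
  2   0   0   0   0   9   9   9   9  14  14  14  14
  3   0   0   0   0   9   9   9   9  14  14  14  14
  4   0   0   8   8   9   9  17  17  17  17  22  22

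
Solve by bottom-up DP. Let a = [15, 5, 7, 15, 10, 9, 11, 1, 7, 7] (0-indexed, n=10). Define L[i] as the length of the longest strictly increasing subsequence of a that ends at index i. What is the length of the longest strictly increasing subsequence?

4

   i    0    1    2    3    4    5    6    7    8    9
a[i]   15    5    7   15   10    9   11    1    7    7
L[i]    1    1    2    3    3    3    4    1    2    2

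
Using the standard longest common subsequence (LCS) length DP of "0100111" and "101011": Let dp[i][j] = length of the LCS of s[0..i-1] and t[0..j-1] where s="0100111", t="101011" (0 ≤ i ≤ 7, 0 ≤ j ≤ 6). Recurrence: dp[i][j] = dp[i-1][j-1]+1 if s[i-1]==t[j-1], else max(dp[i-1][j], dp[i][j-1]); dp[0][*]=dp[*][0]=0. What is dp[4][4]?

3

   ''  1  0  1  0  1  1
''  0  0  0  0  0  0  0
 0  0  0  1  1  1  1  1
 1  0  1  1  2  2  2  2
 0  0  1  2  2  3  3  3
 0  0  1  2  2  3  3  3
 1  0  1  2  3  3  4  4
 1  0  1  2  3  3  4  5
 1  0  1  2  3  3  4  5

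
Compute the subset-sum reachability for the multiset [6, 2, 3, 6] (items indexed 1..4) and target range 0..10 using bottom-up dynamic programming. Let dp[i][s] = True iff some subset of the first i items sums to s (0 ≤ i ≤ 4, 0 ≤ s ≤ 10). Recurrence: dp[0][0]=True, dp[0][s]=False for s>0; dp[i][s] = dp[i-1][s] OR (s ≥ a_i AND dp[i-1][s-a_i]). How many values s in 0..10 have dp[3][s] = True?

7

i\s   0   1   2   3   4   5   6   7   8   9  10
  0   T   F   F   F   F   F   F   F   F   F   F
  1   T   F   F   F   F   F   T   F   F   F   F
  2   T   F   T   F   F   F   T   F   T   F   F
  3   T   F   T   T   F   T   T   F   T   T   F
  4   T   F   T   T   F   T   T   F   T   T   F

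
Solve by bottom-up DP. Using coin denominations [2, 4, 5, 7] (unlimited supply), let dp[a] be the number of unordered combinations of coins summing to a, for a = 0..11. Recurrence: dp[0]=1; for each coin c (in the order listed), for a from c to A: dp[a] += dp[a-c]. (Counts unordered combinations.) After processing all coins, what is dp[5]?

after  coin     0     1     2     3     4     5     6     7     8     9    10    11
          2     1     0     1     0     1     0     1     0     1     0     1     0
          4     1     0     1     0     2     0     2     0     3     0     3     0
          5     1     0     1     0     2     1     2     1     3     2     4     2
          7     1     0     1     0     2     1     2     2     3     3     4     4

1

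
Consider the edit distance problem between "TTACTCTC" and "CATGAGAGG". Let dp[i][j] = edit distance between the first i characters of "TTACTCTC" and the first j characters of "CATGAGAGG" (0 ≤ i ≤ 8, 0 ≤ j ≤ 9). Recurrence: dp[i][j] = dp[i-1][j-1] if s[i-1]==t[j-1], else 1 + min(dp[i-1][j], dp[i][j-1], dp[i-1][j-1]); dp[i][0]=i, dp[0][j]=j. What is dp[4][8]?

6

   ''  C  A  T  G  A  G  A  G  G
''  0  1  2  3  4  5  6  7  8  9
 T  1  1  2  2  3  4  5  6  7  8
 T  2  2  2  2  3  4  5  6  7  8
 A  3  3  2  3  3  3  4  5  6  7
 C  4  3  3  3  4  4  4  5  6  7
 T  5  4  4  3  4  5  5  5  6  7
 C  6  5  5  4  4  5  6  6  6  7
 T  7  6  6  5  5  5  6  7  7  7
 C  8  7  7  6  6  6  6  7  8  8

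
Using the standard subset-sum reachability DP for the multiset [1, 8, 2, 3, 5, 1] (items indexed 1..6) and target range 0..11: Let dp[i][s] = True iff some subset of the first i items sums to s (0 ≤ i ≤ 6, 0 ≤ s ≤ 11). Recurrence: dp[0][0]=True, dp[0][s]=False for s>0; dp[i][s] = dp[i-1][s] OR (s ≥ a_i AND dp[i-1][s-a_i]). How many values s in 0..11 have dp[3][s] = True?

8

i\s   0   1   2   3   4   5   6   7   8   9  10  11
  0   T   F   F   F   F   F   F   F   F   F   F   F
  1   T   T   F   F   F   F   F   F   F   F   F   F
  2   T   T   F   F   F   F   F   F   T   T   F   F
  3   T   T   T   T   F   F   F   F   T   T   T   T
  4   T   T   T   T   T   T   T   F   T   T   T   T
  5   T   T   T   T   T   T   T   T   T   T   T   T
  6   T   T   T   T   T   T   T   T   T   T   T   T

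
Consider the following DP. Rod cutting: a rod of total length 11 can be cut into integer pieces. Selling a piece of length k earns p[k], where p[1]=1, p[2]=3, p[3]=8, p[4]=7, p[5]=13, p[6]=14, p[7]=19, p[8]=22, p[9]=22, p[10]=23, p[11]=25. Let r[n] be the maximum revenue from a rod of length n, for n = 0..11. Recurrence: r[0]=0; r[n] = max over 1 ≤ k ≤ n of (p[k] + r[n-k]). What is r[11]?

30

   n    0    1    2    3    4    5    6    7    8    9   10   11
r[n]    0    1    3    8    9   13   16   19   22   24   27   30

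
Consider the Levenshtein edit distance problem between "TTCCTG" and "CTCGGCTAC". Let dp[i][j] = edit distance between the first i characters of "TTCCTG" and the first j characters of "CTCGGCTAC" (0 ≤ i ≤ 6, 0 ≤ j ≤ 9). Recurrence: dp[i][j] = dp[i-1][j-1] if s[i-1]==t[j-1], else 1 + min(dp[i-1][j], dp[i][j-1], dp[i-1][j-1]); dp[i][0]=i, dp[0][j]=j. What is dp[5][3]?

3

   ''  C  T  C  G  G  C  T  A  C
''  0  1  2  3  4  5  6  7  8  9
 T  1  1  1  2  3  4  5  6  7  8
 T  2  2  1  2  3  4  5  5  6  7
 C  3  2  2  1  2  3  4  5  6  6
 C  4  3  3  2  2  3  3  4  5  6
 T  5  4  3  3  3  3  4  3  4  5
 G  6  5  4  4  3  3  4  4  4  5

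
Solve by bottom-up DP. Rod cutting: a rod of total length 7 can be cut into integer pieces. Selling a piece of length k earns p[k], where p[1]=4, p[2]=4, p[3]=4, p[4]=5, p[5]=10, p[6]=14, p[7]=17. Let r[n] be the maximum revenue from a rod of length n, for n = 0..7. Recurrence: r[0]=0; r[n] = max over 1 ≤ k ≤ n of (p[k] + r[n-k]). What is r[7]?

28

   n    0    1    2    3    4    5    6    7
r[n]    0    4    8   12   16   20   24   28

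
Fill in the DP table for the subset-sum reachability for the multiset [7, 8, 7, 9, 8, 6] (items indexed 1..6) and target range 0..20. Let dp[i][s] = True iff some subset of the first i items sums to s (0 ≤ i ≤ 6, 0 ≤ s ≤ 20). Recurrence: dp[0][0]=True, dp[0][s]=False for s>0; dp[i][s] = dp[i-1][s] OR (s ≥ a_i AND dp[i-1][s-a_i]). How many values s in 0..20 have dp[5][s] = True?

8

i\s   0   1   2   3   4   5   6   7   8   9  10  11  12  13  14  15  16  17  18  19  20
  0   T   F   F   F   F   F   F   F   F   F   F   F   F   F   F   F   F   F   F   F   F
  1   T   F   F   F   F   F   F   T   F   F   F   F   F   F   F   F   F   F   F   F   F
  2   T   F   F   F   F   F   F   T   T   F   F   F   F   F   F   T   F   F   F   F   F
  3   T   F   F   F   F   F   F   T   T   F   F   F   F   F   T   T   F   F   F   F   F
  4   T   F   F   F   F   F   F   T   T   T   F   F   F   F   T   T   T   T   F   F   F
  5   T   F   F   F   F   F   F   T   T   T   F   F   F   F   T   T   T   T   F   F   F
  6   T   F   F   F   F   F   T   T   T   T   F   F   F   T   T   T   T   T   F   F   T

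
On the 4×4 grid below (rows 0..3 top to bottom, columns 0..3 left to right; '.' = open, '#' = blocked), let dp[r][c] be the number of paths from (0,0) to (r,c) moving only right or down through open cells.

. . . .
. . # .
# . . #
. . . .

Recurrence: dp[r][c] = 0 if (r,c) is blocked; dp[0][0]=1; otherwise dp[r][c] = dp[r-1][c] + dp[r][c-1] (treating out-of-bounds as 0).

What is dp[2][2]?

r\c   0   1   2   3
  0   1   1   1   1
  1   1   2   0   1
  2   0   2   2   0
  3   0   2   4   4

2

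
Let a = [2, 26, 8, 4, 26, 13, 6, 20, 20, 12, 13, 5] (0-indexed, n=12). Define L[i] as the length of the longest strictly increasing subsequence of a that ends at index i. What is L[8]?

   i    0    1    2    3    4    5    6    7    8    9   10   11
a[i]    2   26    8    4   26   13    6   20   20   12   13    5
L[i]    1    2    2    2    3    3    3    4    4    4    5    3

4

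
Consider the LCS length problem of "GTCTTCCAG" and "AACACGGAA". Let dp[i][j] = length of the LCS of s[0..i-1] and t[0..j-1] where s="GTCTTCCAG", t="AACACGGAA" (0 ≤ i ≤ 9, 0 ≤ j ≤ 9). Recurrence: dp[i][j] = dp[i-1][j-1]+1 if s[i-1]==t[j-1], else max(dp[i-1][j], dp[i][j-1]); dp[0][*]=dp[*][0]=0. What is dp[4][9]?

1

   ''  A  A  C  A  C  G  G  A  A
''  0  0  0  0  0  0  0  0  0  0
 G  0  0  0  0  0  0  1  1  1  1
 T  0  0  0  0  0  0  1  1  1  1
 C  0  0  0  1  1  1  1  1  1  1
 T  0  0  0  1  1  1  1  1  1  1
 T  0  0  0  1  1  1  1  1  1  1
 C  0  0  0  1  1  2  2  2  2  2
 C  0  0  0  1  1  2  2  2  2  2
 A  0  1  1  1  2  2  2  2  3  3
 G  0  1  1  1  2  2  3  3  3  3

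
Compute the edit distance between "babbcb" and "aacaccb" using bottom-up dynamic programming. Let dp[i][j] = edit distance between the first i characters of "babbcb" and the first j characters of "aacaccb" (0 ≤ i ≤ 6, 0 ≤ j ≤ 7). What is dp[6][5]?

   ''  a  a  c  a  c  c  b
''  0  1  2  3  4  5  6  7
 b  1  1  2  3  4  5  6  6
 a  2  1  1  2  3  4  5  6
 b  3  2  2  2  3  4  5  5
 b  4  3  3  3  3  4  5  5
 c  5  4  4  3  4  3  4  5
 b  6  5  5  4  4  4  4  4

4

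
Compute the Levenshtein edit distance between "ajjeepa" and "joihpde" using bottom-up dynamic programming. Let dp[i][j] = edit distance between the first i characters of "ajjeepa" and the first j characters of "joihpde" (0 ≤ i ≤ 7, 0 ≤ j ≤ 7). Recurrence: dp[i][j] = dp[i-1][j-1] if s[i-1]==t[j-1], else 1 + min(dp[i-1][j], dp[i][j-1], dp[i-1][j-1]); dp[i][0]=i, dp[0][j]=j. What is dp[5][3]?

4

   ''  j  o  i  h  p  d  e
''  0  1  2  3  4  5  6  7
 a  1  1  2  3  4  5  6  7
 j  2  1  2  3  4  5  6  7
 j  3  2  2  3  4  5  6  7
 e  4  3  3  3  4  5  6  6
 e  5  4  4  4  4  5  6  6
 p  6  5  5  5  5  4  5  6
 a  7  6  6  6  6  5  5  6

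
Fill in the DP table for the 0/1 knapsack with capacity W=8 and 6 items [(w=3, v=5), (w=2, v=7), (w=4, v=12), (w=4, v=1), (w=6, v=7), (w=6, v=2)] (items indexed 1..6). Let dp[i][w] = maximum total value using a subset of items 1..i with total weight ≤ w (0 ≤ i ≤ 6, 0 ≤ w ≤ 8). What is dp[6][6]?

19

i\w   0   1   2   3   4   5   6   7   8
  0   0   0   0   0   0   0   0   0   0
  1   0   0   0   5   5   5   5   5   5
  2   0   0   7   7   7  12  12  12  12
  3   0   0   7   7  12  12  19  19  19
  4   0   0   7   7  12  12  19  19  19
  5   0   0   7   7  12  12  19  19  19
  6   0   0   7   7  12  12  19  19  19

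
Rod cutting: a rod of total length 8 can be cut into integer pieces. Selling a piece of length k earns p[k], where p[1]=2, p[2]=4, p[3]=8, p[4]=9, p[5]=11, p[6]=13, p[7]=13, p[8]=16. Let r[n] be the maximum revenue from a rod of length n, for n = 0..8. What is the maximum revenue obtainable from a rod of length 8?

   n    0    1    2    3    4    5    6    7    8
r[n]    0    2    4    8   10   12   16   18   20

20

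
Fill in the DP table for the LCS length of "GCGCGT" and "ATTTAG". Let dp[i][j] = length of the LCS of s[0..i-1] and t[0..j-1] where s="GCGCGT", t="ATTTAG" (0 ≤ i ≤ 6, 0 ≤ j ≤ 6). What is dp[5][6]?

   ''  A  T  T  T  A  G
''  0  0  0  0  0  0  0
 G  0  0  0  0  0  0  1
 C  0  0  0  0  0  0  1
 G  0  0  0  0  0  0  1
 C  0  0  0  0  0  0  1
 G  0  0  0  0  0  0  1
 T  0  0  1  1  1  1  1

1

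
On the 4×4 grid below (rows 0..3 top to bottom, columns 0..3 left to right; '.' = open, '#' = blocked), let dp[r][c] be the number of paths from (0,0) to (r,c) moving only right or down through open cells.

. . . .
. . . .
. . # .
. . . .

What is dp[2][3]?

4

r\c   0   1   2   3
  0   1   1   1   1
  1   1   2   3   4
  2   1   3   0   4
  3   1   4   4   8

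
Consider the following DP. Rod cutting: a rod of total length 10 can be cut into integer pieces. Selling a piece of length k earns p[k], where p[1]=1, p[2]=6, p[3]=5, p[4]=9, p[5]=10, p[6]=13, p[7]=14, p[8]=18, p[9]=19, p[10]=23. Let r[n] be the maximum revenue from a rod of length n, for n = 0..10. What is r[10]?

   n    0    1    2    3    4    5    6    7    8    9   10
r[n]    0    1    6    7   12   13   18   19   24   25   30

30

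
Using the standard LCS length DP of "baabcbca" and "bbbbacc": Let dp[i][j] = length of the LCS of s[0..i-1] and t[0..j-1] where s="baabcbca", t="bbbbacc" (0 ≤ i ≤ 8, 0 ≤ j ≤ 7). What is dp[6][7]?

3

   ''  b  b  b  b  a  c  c
''  0  0  0  0  0  0  0  0
 b  0  1  1  1  1  1  1  1
 a  0  1  1  1  1  2  2  2
 a  0  1  1  1  1  2  2  2
 b  0  1  2  2  2  2  2  2
 c  0  1  2  2  2  2  3  3
 b  0  1  2  3  3  3  3  3
 c  0  1  2  3  3  3  4  4
 a  0  1  2  3  3  4  4  4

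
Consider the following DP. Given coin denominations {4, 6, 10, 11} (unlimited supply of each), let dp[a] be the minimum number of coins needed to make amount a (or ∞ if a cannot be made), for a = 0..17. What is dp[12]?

 a  0  1  2  3  4  5  6  7  8  9 10 11 12 13 14 15 16 17
dp  0  -  -  -  1  -  1  -  2  -  1  1  2  -  2  2  2  2
(- denotes ∞ / unreachable)

2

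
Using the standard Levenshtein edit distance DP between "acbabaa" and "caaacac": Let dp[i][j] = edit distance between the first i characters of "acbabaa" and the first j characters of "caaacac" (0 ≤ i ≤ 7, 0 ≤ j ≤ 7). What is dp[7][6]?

   ''  c  a  a  a  c  a  c
''  0  1  2  3  4  5  6  7
 a  1  1  1  2  3  4  5  6
 c  2  1  2  2  3  3  4  5
 b  3  2  2  3  3  4  4  5
 a  4  3  2  2  3  4  4  5
 b  5  4  3  3  3  4  5  5
 a  6  5  4  3  3  4  4  5
 a  7  6  5  4  3  4  4  5

4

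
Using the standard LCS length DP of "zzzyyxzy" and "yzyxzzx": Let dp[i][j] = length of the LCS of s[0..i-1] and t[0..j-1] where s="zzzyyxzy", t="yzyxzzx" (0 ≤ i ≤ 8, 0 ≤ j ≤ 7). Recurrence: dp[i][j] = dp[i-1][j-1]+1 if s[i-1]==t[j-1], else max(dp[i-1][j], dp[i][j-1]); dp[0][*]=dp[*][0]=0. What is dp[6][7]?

   ''  y  z  y  x  z  z  x
''  0  0  0  0  0  0  0  0
 z  0  0  1  1  1  1  1  1
 z  0  0  1  1  1  2  2  2
 z  0  0  1  1  1  2  3  3
 y  0  1  1  2  2  2  3  3
 y  0  1  1  2  2  2  3  3
 x  0  1  1  2  3  3  3  4
 z  0  1  2  2  3  4  4  4
 y  0  1  2  3  3  4  4  4

4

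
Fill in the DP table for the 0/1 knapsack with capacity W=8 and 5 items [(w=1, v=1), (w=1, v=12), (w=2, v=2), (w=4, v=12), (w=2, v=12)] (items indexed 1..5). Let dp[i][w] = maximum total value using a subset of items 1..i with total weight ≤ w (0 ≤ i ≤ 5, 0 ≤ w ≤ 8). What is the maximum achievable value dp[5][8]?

37

i\w   0   1   2   3   4   5   6   7   8
  0   0   0   0   0   0   0   0   0   0
  1   0   1   1   1   1   1   1   1   1
  2   0  12  13  13  13  13  13  13  13
  3   0  12  13  14  15  15  15  15  15
  4   0  12  13  14  15  24  25  26  27
  5   0  12  13  24  25  26  27  36  37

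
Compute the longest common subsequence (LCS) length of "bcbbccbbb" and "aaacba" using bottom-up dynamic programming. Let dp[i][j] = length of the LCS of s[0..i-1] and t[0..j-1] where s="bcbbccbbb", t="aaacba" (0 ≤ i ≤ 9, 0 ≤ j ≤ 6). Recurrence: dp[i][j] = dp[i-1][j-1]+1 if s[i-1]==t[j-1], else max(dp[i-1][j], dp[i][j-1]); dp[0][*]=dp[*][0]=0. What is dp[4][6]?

   ''  a  a  a  c  b  a
''  0  0  0  0  0  0  0
 b  0  0  0  0  0  1  1
 c  0  0  0  0  1  1  1
 b  0  0  0  0  1  2  2
 b  0  0  0  0  1  2  2
 c  0  0  0  0  1  2  2
 c  0  0  0  0  1  2  2
 b  0  0  0  0  1  2  2
 b  0  0  0  0  1  2  2
 b  0  0  0  0  1  2  2

2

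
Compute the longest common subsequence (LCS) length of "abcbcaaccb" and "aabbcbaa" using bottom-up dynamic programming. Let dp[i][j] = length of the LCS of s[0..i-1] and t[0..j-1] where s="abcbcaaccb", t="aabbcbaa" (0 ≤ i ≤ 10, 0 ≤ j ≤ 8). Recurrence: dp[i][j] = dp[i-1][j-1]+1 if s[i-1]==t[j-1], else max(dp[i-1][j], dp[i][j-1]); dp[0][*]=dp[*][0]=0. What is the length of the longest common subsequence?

6

   ''  a  a  b  b  c  b  a  a
''  0  0  0  0  0  0  0  0  0
 a  0  1  1  1  1  1  1  1  1
 b  0  1  1  2  2  2  2  2  2
 c  0  1  1  2  2  3  3  3  3
 b  0  1  1  2  3  3  4  4  4
 c  0  1  1  2  3  4  4  4  4
 a  0  1  2  2  3  4  4  5  5
 a  0  1  2  2  3  4  4  5  6
 c  0  1  2  2  3  4  4  5  6
 c  0  1  2  2  3  4  4  5  6
 b  0  1  2  3  3  4  5  5  6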